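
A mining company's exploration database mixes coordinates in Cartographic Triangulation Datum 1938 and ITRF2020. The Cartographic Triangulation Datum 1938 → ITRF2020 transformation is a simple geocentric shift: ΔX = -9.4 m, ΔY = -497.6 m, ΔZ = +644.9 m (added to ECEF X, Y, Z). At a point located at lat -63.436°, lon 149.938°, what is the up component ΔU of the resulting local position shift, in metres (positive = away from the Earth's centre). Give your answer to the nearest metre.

The local up (radial) axis is (cos φ cos λ, cos φ sin λ, sin φ), giving ΔU = 3.638 − 111.471 − 576.821 = -684.65 m.

ΔU = -685 m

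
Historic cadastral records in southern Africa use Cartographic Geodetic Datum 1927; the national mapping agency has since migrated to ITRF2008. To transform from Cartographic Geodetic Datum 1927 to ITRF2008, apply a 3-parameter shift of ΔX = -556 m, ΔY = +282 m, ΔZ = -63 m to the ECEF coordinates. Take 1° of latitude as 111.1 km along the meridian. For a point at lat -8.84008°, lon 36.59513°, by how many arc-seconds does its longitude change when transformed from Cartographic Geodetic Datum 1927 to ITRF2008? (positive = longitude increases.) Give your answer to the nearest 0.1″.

Δλ = 18.3″

sin φ = -0.153677, cos φ = 0.988121, sin λ = 0.596157, cos λ = 0.802868.
East component: ΔE = −sin λ·ΔX + cos λ·ΔY = −(0.596157)(-556) + (0.802868)(282) = 557.87 m.
1° of latitude spans 111100 m; at latitude φ, 1° of longitude spans that × cos φ = 109780.3 m, so Δλ = 557.87 / 109780.3 × 3600 = 18.294″.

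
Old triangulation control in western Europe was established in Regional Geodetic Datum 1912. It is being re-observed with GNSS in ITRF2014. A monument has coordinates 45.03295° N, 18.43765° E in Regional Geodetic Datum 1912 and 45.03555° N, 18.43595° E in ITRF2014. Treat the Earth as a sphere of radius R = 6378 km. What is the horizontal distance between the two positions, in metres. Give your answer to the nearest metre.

319 m

Δφ = 45.03555° − 45.03295° = +0.00260°; Δλ = 18.43595° − 18.43765° = -0.00170°.
1° along a meridian = πR/180 = 111317 m.
ΔN = Δφ × 111317 = 289.4 m; ΔE = Δλ × 111317 × cos(45.03295°) = -0.00170 × 111317 × 0.706700 = -133.7 m.
Distance = √(ΔE² + ΔN²) = √((-133.7)² + 289.4²) = 318.8 m.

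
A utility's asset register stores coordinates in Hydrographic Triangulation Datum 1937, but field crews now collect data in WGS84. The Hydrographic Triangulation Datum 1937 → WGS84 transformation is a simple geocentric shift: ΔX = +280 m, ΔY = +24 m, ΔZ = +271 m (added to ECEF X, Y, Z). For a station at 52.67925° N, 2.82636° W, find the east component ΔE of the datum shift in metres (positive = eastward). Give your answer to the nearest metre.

The local east axis at (φ, λ) is (−sin λ, cos λ, 0), so ΔE = −sin(-2.82636°)·280 + cos(-2.82636°)·24 = 37.78 m.

ΔE = 38 m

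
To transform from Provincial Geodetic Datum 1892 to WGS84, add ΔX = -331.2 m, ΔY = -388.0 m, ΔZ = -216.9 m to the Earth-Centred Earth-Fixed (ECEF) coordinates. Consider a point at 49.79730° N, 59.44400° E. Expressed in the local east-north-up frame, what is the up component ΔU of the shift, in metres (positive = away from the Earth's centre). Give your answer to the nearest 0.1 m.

The local up (radial) axis is (cos φ cos λ, cos φ sin λ, sin φ), giving ΔU = -108.685 − 215.672 − 165.661 = -490.02 m.

ΔU = -490.0 m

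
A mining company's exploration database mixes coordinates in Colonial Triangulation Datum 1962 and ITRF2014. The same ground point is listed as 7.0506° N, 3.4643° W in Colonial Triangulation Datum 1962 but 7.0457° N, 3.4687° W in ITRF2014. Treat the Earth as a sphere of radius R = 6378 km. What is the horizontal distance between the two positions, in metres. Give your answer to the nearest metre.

731 m

Δφ = 7.0457° − 7.0506° = -0.0049°; Δλ = -3.4687° − -3.4643° = -0.0044°.
1° along a meridian = πR/180 = 111317 m.
ΔN = Δφ × 111317 = -545.5 m; ΔE = Δλ × 111317 × cos(7.0506°) = -0.0044 × 111317 × 0.992438 = -486.1 m.
Distance = √(ΔE² + ΔN²) = √((-486.1)² + (-545.5)²) = 730.6 m.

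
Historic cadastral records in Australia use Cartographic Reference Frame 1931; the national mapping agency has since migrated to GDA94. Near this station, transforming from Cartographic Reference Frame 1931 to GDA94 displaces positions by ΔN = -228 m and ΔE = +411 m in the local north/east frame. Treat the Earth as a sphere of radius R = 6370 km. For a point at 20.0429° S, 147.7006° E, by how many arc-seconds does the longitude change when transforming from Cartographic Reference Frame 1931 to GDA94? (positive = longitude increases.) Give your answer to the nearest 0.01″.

At latitude -20.0429°, cos φ = 0.939436.
One radian of longitude at latitude φ spans R cos φ, so Δλ = ΔE / (R cos φ) = 411.0 / (6370000 × 0.939436) = 6.8681e-05 rad = 14.166″.

Δλ = 14.17″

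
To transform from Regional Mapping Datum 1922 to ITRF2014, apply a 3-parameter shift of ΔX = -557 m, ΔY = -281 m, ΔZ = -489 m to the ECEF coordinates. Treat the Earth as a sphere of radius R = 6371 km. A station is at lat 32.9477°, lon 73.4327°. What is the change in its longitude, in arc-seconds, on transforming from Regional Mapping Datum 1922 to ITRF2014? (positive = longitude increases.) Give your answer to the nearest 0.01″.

sin φ = 0.543873, cos φ = 0.839167, sin λ = 0.958485, cos λ = 0.285141.
East component: ΔE = −sin λ·ΔX + cos λ·ΔY = −(0.958485)(-557) + (0.285141)(-281) = 453.75 m.
1° of latitude spans πR/180 = 111195 m; at latitude φ, 1° of longitude spans that × cos φ = 93311.2 m, so Δλ = 453.75 / 93311.2 × 3600 = 17.506″.

Δλ = 17.51″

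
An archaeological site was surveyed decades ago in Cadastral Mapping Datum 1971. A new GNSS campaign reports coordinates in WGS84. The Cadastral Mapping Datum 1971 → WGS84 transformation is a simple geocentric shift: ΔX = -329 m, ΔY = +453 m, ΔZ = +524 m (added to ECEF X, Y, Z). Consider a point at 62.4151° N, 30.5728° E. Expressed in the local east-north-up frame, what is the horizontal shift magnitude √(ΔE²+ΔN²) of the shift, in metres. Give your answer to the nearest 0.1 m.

At φ = 62.4151°, λ = 30.5728°: sin φ = 0.886326, cos φ = 0.463062, sin λ = 0.508633, cos λ = 0.860984.
ΔE = −sin λ·ΔX + cos λ·ΔY = −(0.508633)·(-329) + (0.860984)·(453) = 557.37 m.
ΔN = −sin φ cos λ·ΔX − sin φ sin λ·ΔY + cos φ·ΔZ = −(0.886326)(0.860984)(-329) − (0.886326)(0.508633)(453) + (0.463062)(524) = 289.49 m.
Horizontal magnitude = √(ΔE² + ΔN²) = √(557.37² + 289.49²) = 628.06 m.

628.1 m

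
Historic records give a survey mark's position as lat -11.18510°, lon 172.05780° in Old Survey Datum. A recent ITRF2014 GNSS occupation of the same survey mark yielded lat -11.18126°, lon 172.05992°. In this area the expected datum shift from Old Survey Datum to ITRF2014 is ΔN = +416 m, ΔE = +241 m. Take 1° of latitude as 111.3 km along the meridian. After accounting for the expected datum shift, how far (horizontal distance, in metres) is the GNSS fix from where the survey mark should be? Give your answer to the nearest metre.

15 m

Observed coordinate differences: Δφ = +0.00384°, Δλ = +0.00212°.
Converting to metres (1° lat = 111300 m, cos φ = 0.981006): observed ΔN = 427.4 m, observed ΔE = 231.5 m.
Subtracting the expected shift leaves a residual of 427.4 − (416) = 11.4 m north and 231.5 − (241) = -9.5 m east.
Residual distance = √(11.4² + (-9.5)²) = 14.8 m.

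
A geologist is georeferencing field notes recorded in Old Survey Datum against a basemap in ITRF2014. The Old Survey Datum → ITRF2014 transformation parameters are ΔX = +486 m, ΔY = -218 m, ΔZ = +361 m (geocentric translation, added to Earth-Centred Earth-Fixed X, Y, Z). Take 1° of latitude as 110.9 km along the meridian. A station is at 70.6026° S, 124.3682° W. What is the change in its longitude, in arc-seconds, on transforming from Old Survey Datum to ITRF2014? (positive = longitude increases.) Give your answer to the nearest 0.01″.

Δλ = 51.24″

sin φ = -0.943238, cos φ = 0.332118, sin λ = -0.825427, cos λ = -0.564509.
East component: ΔE = −sin λ·ΔX + cos λ·ΔY = −(-0.825427)(486) + (-0.564509)(-218) = 524.22 m.
1° of latitude spans 110900 m; at latitude φ, 1° of longitude spans that × cos φ = 36831.9 m, so Δλ = 524.22 / 36831.9 × 3600 = 51.238″.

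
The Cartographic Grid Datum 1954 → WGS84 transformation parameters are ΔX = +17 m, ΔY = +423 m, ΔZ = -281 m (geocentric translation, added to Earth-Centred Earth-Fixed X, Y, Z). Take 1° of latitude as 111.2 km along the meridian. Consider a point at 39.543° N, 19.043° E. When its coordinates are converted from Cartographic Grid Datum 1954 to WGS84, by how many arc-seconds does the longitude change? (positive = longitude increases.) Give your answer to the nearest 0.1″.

sin φ = 0.636657, cos φ = 0.771147, sin λ = 0.326278, cos λ = 0.945274.
East component: ΔE = −sin λ·ΔX + cos λ·ΔY = −(0.326278)(17) + (0.945274)(423) = 394.30 m.
1° of latitude spans 111200 m; at latitude φ, 1° of longitude spans that × cos φ = 85751.5 m, so Δλ = 394.30 / 85751.5 × 3600 = 16.554″.

Δλ = 16.6″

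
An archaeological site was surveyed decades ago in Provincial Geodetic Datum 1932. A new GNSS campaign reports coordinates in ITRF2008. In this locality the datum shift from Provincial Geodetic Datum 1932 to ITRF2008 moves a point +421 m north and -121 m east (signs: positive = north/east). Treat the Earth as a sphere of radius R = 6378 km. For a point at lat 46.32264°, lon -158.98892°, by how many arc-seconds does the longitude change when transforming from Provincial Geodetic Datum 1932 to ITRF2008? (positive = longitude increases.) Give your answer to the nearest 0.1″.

Δλ = -5.7″

At latitude 46.32264°, cos φ = 0.690597.
One radian of longitude at latitude φ spans R cos φ, so Δλ = ΔE / (R cos φ) = -121.0 / (6378000 × 0.690597) = -2.7471e-05 rad = -5.666″.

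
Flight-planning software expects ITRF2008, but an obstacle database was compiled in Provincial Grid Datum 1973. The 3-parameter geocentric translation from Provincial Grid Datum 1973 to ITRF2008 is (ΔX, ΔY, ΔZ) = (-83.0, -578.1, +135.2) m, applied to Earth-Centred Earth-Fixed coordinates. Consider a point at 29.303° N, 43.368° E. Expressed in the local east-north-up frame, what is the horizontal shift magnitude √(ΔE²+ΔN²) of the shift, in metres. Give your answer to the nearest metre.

499 m

The local east axis at (φ, λ) is (−sin λ, cos λ, 0), so ΔE = −sin(43.368°)·(-83.0) + cos(43.368°)·(-578.1) = -363.26 m.
The local north axis is (−sin φ cos λ, −sin φ sin λ, cos φ), giving ΔN = 29.531 + 194.289 + 117.900 = 341.72 m.
Horizontal magnitude = √(ΔE² + ΔN²) = √((-363.26)² + 341.72²) = 498.73 m.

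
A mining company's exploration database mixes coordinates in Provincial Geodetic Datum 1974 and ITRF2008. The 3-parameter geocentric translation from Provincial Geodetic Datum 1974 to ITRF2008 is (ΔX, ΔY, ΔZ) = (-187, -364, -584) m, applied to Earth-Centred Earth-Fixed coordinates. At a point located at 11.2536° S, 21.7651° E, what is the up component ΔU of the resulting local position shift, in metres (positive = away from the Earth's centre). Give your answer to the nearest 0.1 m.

ΔU = -188.7 m

At φ = -11.2536°, λ = 21.7651°: sin φ = -0.195152, cos φ = 0.980773, sin λ = 0.370802, cos λ = 0.928712.
ΔU = cos φ cos λ·ΔX + cos φ sin λ·ΔY + sin φ·ΔZ = (0.980773)(0.928712)(-187) + (0.980773)(0.370802)(-364) + (-0.195152)(-584) = -188.74 m.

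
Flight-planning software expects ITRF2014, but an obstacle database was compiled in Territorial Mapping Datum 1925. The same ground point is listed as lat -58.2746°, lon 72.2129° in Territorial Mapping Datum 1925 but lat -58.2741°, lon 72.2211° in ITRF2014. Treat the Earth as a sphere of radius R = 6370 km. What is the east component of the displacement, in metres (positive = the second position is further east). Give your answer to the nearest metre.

ΔE = 479 m

Δφ = -58.2741° − -58.2746° = +0.0005°; Δλ = 72.2211° − 72.2129° = +0.0082°.
1° along a meridian = πR/180 = 111177 m.
ΔN = Δφ × 111177 = 55.6 m; ΔE = Δλ × 111177 × cos(-58.2746°) = +0.0082 × 111177 × 0.525849 = 479.4 m.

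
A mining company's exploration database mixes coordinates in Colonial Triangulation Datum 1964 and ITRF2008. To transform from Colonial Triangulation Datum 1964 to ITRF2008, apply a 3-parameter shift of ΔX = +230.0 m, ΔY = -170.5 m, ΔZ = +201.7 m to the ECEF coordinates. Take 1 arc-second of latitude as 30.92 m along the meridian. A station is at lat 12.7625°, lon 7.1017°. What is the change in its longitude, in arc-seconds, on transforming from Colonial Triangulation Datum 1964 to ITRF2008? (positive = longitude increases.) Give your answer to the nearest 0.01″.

Δλ = -6.55″

sin φ = 0.220910, cos φ = 0.975294, sin λ = 0.123631, cos λ = 0.992328.
East component: ΔE = −sin λ·ΔX + cos λ·ΔY = −(0.123631)(230.0) + (0.992328)(-170.5) = -197.63 m.
1° of latitude spans 3600 × 30.92 = 111312 m; at latitude φ, 1° of longitude spans that × cos φ = 108561.9 m, so Δλ = -197.63 / 108561.9 × 3600 = -6.553″.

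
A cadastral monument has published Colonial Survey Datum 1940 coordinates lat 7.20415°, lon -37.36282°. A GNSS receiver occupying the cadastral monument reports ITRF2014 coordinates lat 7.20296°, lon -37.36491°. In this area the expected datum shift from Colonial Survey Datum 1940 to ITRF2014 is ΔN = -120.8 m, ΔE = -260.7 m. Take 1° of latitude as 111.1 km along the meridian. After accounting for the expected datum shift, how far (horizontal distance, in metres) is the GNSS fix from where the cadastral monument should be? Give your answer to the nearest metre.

Observed coordinate differences: Δφ = -0.00119°, Δλ = -0.00209°.
Converting to metres (1° lat = 111100 m, cos φ = 0.992106): observed ΔN = -132.2 m, observed ΔE = -230.4 m.
Subtracting the expected shift leaves a residual of -132.2 − (-120.8) = -11.4 m north and -230.4 − (-260.7) = 30.3 m east.
Residual distance = √((-11.4)² + 30.3²) = 32.4 m.

32 m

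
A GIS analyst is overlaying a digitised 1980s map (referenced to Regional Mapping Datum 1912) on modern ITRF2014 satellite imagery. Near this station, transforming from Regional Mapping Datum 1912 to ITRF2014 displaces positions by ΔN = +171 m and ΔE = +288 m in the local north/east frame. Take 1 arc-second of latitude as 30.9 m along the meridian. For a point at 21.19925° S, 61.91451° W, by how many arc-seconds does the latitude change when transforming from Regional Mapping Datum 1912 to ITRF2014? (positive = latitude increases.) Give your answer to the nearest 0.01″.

Δφ = 5.53″

1″ of latitude = 30.90 m, so Δφ = 171.0 / 30.90 = 5.534″.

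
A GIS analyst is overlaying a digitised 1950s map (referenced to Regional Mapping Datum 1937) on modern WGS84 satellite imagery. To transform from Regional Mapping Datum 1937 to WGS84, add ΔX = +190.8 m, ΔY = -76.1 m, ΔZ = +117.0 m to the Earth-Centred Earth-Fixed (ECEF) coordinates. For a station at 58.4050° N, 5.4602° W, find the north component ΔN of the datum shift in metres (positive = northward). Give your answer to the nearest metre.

At φ = 58.4050°, λ = -5.4602°: sin φ = 0.851773, cos φ = 0.523912, sin λ = -0.095154, cos λ = 0.995463.
ΔN = −sin φ cos λ·ΔX − sin φ sin λ·ΔY + cos φ·ΔZ = −(0.851773)(0.995463)(190.8) − (0.851773)(-0.095154)(-76.1) + (0.523912)(117.0) = -106.65 m.

ΔN = -107 m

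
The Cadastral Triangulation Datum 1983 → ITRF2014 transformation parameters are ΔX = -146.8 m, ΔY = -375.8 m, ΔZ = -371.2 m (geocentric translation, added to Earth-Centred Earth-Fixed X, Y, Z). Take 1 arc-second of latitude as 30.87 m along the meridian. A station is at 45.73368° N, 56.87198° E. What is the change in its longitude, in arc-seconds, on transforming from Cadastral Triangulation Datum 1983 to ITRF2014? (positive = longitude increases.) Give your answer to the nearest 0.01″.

Δλ = -3.83″

sin φ = 0.716103, cos φ = 0.697994, sin λ = 0.837452, cos λ = 0.546512.
East component: ΔE = −sin λ·ΔX + cos λ·ΔY = −(0.837452)(-146.8) + (0.546512)(-375.8) = -82.44 m.
1° of latitude spans 3600 × 30.87 = 111132 m; at latitude φ, 1° of longitude spans that × cos φ = 77569.5 m, so Δλ = -82.44 / 77569.5 × 3600 = -3.826″.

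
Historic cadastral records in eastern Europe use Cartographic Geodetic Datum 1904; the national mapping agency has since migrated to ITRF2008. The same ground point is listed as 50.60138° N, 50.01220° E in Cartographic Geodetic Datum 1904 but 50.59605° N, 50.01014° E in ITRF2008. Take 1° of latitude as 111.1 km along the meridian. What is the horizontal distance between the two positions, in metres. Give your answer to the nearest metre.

610 m

Δφ = 50.59605° − 50.60138° = -0.00533°; Δλ = 50.01014° − 50.01220° = -0.00206°.
ΔN = Δφ × 111100 = -592.2 m; ΔE = Δλ × 111100 × cos(50.60138°) = -0.00206 × 111100 × 0.634712 = -145.3 m.
Distance = √(ΔE² + ΔN²) = √((-145.3)² + (-592.2)²) = 609.7 m.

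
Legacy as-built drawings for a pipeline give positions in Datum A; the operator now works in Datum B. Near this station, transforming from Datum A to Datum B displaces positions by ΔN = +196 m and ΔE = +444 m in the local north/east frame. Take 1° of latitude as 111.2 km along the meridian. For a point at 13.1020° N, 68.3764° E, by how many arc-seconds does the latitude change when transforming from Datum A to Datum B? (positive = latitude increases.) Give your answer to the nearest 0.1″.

1° of latitude = 111.2 km, so Δφ = 196.0 / 111200 = 0.0017626° = 6.345″.

Δφ = 6.3″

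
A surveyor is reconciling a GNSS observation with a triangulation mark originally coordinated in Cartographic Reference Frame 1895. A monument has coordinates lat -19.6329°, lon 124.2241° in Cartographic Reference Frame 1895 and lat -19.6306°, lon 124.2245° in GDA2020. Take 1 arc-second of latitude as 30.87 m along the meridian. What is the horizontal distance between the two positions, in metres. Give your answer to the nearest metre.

259 m

Δφ = -19.6306° − -19.6329° = +0.0023°; Δλ = 124.2245° − 124.2241° = +0.0004°.
1° of latitude = 3600 × 30.87 = 111132 m.
ΔN = Δφ × 111132 = 255.6 m; ΔE = Δλ × 111132 × cos(-19.6329°) = +0.0004 × 111132 × 0.941865 = 41.9 m.
Distance = √(ΔE² + ΔN²) = √(41.9² + 255.6²) = 259.0 m.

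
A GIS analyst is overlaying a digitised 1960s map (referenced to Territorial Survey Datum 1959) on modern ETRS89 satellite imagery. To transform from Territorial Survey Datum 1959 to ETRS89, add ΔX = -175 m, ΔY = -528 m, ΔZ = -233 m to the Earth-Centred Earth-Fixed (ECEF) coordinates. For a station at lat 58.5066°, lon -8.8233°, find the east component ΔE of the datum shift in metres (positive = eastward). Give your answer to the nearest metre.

ΔE = -549 m

At φ = 58.5066°, λ = -8.8233°: sin φ = 0.852700, cos φ = 0.522400, sin λ = -0.153388, cos λ = 0.988166.
ΔE = −sin λ·ΔX + cos λ·ΔY = −(-0.153388)·(-175) + (0.988166)·(-528) = -548.59 m.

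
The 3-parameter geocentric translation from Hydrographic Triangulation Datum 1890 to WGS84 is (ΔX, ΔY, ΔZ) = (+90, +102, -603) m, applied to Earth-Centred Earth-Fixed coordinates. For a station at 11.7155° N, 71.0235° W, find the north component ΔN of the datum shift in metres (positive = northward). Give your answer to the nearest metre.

At φ = 11.7155°, λ = -71.0235°: sin φ = 0.203052, cos φ = 0.979168, sin λ = -0.945652, cos λ = 0.325180.
ΔN = −sin φ cos λ·ΔX − sin φ sin λ·ΔY + cos φ·ΔZ = −(0.203052)(0.325180)(90) − (0.203052)(-0.945652)(102) + (0.979168)(-603) = -576.80 m.

ΔN = -577 m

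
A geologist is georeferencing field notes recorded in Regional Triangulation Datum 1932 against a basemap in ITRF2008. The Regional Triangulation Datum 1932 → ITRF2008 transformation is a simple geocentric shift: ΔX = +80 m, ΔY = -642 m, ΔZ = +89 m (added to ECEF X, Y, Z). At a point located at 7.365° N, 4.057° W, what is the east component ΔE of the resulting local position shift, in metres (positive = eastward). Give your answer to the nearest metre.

ΔE = -635 m

The local east axis at (φ, λ) is (−sin λ, cos λ, 0), so ΔE = −sin(-4.057°)·80 + cos(-4.057°)·(-642) = -634.73 m.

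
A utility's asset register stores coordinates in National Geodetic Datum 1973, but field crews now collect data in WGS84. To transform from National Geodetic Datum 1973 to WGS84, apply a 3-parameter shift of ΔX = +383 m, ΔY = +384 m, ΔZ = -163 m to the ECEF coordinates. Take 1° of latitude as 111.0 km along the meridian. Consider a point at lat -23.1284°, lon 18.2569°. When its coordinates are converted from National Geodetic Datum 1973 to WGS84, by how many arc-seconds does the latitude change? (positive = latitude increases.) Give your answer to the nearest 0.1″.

sin φ = -0.392793, cos φ = 0.919627, sin λ = 0.313278, cos λ = 0.949661.
North component: ΔN = −sin φ cos λ·ΔX − sin φ sin λ·ΔY + cos φ·ΔZ = −(-0.392793)(0.949661)(383) − (-0.392793)(0.313278)(384) + (0.919627)(-163) = 40.22 m.
1° of latitude spans 111000 m, so Δφ = 40.22 / 111000 × 3600 = 1.304″.

Δφ = 1.3″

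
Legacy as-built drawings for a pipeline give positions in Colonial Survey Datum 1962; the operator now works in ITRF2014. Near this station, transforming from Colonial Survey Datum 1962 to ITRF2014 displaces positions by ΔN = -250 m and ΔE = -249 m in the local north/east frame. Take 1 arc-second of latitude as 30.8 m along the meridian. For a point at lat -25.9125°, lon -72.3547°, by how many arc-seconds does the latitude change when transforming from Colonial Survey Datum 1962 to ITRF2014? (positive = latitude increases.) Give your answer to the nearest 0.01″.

Δφ = -8.12″

1″ of latitude = 30.80 m, so Δφ = -250.0 / 30.80 = -8.117″.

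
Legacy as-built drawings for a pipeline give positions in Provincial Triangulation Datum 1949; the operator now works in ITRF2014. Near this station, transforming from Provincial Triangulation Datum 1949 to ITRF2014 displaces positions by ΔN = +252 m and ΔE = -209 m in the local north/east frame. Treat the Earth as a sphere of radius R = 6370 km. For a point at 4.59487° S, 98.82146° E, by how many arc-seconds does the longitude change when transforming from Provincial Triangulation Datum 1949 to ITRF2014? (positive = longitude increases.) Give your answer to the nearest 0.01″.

Δλ = -6.79″

At latitude -4.59487°, cos φ = 0.996786.
One radian of longitude at latitude φ spans R cos φ, so Δλ = ΔE / (R cos φ) = -209.0 / (6370000 × 0.996786) = -3.2916e-05 rad = -6.789″.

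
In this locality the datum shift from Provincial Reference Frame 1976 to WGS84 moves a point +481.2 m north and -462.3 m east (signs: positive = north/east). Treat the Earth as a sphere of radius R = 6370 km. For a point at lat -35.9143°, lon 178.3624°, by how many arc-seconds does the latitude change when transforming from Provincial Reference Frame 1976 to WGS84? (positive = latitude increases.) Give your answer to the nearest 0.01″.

On a sphere of radius R, 1 rad of latitude = R, so Δφ = ΔN / R = 481.2 / 6370000 = 7.5542e-05 rad = 15.582″.

Δφ = 15.58″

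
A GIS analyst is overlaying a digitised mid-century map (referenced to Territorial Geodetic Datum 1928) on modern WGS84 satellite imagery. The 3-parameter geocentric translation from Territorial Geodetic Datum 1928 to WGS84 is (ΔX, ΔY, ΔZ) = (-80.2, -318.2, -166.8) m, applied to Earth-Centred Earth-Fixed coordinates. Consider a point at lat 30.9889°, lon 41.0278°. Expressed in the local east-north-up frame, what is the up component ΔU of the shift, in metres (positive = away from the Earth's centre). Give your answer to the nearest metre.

ΔU = -317 m

The local up (radial) axis is (cos φ cos λ, cos φ sin λ, sin φ), giving ΔU = -51.867 − 179.061 − 85.881 = -316.81 m.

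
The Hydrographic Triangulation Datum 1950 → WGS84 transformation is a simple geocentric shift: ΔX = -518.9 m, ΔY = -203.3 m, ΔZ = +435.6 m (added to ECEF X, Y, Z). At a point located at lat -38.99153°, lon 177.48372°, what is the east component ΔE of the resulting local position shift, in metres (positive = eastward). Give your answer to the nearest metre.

ΔE = 226 m

The local east axis at (φ, λ) is (−sin λ, cos λ, 0), so ΔE = −sin(177.48372°)·(-518.9) + cos(177.48372°)·(-203.3) = 225.89 m.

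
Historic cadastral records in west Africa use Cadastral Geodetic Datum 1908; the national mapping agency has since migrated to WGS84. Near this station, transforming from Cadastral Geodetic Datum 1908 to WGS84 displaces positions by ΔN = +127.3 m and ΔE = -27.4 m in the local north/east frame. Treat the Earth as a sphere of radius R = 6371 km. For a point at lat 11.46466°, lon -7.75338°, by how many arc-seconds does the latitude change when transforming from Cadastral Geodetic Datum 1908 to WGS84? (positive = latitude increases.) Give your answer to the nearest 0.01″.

On a sphere of radius R, 1 rad of latitude = R, so Δφ = ΔN / R = 127.3 / 6371000 = 1.9981e-05 rad = 4.121″.

Δφ = 4.12″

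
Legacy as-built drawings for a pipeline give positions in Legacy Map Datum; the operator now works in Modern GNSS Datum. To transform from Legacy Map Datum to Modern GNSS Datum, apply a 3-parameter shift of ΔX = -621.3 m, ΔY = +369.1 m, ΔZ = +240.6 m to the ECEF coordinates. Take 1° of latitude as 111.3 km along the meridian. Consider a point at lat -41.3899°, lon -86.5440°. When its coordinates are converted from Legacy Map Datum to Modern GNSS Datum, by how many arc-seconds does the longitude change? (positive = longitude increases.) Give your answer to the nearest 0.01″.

sin φ = -0.661180, cos φ = 0.750228, sin λ = -0.998181, cos λ = 0.060282.
East component: ΔE = −sin λ·ΔX + cos λ·ΔY = −(-0.998181)(-621.3) + (0.060282)(369.1) = -597.92 m.
1° of latitude spans 111300 m; at latitude φ, 1° of longitude spans that × cos φ = 83500.3 m, so Δλ = -597.92 / 83500.3 × 3600 = -25.778″.

Δλ = -25.78″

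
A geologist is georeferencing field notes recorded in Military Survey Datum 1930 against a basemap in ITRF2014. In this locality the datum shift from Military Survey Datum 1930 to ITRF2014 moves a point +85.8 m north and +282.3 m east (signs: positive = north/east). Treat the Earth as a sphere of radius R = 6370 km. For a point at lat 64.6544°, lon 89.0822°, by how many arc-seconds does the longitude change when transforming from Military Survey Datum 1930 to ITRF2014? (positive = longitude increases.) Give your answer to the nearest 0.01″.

Δλ = 21.35″

At latitude 64.6544°, cos φ = 0.428077.
One radian of longitude at latitude φ spans R cos φ, so Δλ = ΔE / (R cos φ) = 282.3 / (6370000 × 0.428077) = 1.0353e-04 rad = 21.354″.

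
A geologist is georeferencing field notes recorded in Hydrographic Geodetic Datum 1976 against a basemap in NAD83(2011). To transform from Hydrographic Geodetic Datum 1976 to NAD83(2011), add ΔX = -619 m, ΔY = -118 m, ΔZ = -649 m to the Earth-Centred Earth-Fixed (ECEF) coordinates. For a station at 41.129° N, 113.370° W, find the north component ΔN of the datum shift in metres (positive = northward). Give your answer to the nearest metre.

ΔN = -722 m

The local north axis is (−sin φ cos λ, −sin φ sin λ, cos φ), giving ΔN = -161.504 − 71.248 − 488.847 = -721.60 m.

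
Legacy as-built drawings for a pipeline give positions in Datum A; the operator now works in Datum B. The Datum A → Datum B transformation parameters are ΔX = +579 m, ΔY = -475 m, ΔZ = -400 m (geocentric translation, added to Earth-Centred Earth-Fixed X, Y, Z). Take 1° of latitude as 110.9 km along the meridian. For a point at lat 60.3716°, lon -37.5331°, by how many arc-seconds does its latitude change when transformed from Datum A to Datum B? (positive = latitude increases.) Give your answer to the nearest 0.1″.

Δφ = -27.5″

sin φ = 0.869250, cos φ = 0.494373, sin λ = -0.609220, cos λ = 0.793002.
North component: ΔN = −sin φ cos λ·ΔX − sin φ sin λ·ΔY + cos φ·ΔZ = −(0.869250)(0.793002)(579) − (0.869250)(-0.609220)(-475) + (0.494373)(-400) = -848.41 m.
1° of latitude spans 110900 m, so Δφ = -848.41 / 110900 × 3600 = -27.541″.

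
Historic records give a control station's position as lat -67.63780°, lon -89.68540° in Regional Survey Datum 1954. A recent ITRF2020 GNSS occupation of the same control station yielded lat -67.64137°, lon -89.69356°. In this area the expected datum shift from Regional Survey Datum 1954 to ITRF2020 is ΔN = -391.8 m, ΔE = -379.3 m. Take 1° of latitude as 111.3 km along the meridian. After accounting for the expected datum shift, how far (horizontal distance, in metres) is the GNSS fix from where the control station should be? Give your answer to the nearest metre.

34 m

Observed coordinate differences: Δφ = -0.00357°, Δλ = -0.00816°.
Converting to metres (1° lat = 111300 m, cos φ = 0.380460): observed ΔN = -397.3 m, observed ΔE = -345.5 m.
Subtracting the expected shift leaves a residual of -397.3 − (-391.8) = -5.5 m north and -345.5 − (-379.3) = 33.8 m east.
Residual distance = √((-5.5)² + 33.8²) = 34.2 m.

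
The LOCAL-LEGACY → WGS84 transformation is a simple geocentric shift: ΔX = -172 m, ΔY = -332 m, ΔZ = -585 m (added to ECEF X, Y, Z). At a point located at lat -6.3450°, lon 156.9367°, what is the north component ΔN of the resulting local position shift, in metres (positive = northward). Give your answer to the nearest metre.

At φ = -6.3450°, λ = 156.9367°: sin φ = -0.110515, cos φ = 0.993874, sin λ = 0.391748, cos λ = -0.920073.
ΔN = −sin φ cos λ·ΔX − sin φ sin λ·ΔY + cos φ·ΔZ = −(-0.110515)(-0.920073)(-172) − (-0.110515)(0.391748)(-332) + (0.993874)(-585) = -578.30 m.

ΔN = -578 m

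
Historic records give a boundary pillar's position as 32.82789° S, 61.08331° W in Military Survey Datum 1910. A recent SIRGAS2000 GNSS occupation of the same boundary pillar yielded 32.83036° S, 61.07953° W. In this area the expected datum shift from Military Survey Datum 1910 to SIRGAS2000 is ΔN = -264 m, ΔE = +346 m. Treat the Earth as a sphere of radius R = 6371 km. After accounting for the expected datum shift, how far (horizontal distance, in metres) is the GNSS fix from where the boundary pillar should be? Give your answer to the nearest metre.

Observed coordinate differences: Δφ = -0.00247°, Δλ = +0.00378°.
Converting to metres (1° lat = 111195 m, cos φ = 0.840303): observed ΔN = -274.7 m, observed ΔE = 353.2 m.
Subtracting the expected shift leaves a residual of -274.7 − (-264) = -10.7 m north and 353.2 − (346) = 7.2 m east.
Residual distance = √((-10.7)² + 7.2²) = 12.9 m.

13 m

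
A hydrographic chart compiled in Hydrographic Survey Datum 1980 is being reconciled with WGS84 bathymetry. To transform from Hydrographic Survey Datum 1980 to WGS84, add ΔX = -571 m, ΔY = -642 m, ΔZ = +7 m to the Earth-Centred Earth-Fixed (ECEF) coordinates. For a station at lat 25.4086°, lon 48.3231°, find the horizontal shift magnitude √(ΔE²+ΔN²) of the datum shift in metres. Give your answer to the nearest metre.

At φ = 25.4086°, λ = 48.3231°: sin φ = 0.429071, cos φ = 0.903271, sin λ = 0.746906, cos λ = 0.664929.
ΔE = −sin λ·ΔX + cos λ·ΔY = −(0.746906)·(-571) + (0.664929)·(-642) = -0.40 m.
ΔN = −sin φ cos λ·ΔX − sin φ sin λ·ΔY + cos φ·ΔZ = −(0.429071)(0.664929)(-571) − (0.429071)(0.746906)(-642) + (0.903271)(7) = 374.98 m.
Horizontal magnitude = √(ΔE² + ΔN²) = √((-0.40)² + 374.98²) = 374.98 m.

375 m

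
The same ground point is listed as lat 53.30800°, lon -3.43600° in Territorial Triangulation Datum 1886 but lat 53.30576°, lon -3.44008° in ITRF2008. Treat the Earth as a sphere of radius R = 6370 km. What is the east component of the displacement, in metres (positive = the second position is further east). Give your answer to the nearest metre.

ΔE = -271 m

Δφ = 53.30576° − 53.30800° = -0.00224°; Δλ = -3.44008° − -3.43600° = -0.00408°.
1° along a meridian = πR/180 = 111177 m.
ΔN = Δφ × 111177 = -249.0 m; ΔE = Δλ × 111177 × cos(53.30800°) = -0.00408 × 111177 × 0.597513 = -271.0 m.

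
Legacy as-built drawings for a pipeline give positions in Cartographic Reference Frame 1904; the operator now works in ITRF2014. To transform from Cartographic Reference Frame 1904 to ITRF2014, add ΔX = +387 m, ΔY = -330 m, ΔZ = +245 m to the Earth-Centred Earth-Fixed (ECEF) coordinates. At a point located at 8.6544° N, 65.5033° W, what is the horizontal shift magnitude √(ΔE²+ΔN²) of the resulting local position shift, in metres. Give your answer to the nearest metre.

276 m

At φ = 8.6544°, λ = -65.5033°: sin φ = 0.150474, cos φ = 0.988614, sin λ = -0.909985, cos λ = 0.414641.
ΔE = −sin λ·ΔX + cos λ·ΔY = −(-0.909985)·(387) + (0.414641)·(-330) = 215.33 m.
ΔN = −sin φ cos λ·ΔX − sin φ sin λ·ΔY + cos φ·ΔZ = −(0.150474)(0.414641)(387) − (0.150474)(-0.909985)(-330) + (0.988614)(245) = 172.88 m.
Horizontal magnitude = √(ΔE² + ΔN²) = √(215.33² + 172.88²) = 276.14 m.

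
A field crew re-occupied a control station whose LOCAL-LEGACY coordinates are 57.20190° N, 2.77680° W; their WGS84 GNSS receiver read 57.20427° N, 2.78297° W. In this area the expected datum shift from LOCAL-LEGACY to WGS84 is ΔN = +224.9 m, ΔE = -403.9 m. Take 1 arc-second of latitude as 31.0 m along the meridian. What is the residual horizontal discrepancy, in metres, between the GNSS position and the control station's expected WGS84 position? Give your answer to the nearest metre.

Observed coordinate differences: Δφ = +0.00237°, Δλ = -0.00617°.
Converting to metres (1° lat = 111600 m, cos φ = 0.541680): observed ΔN = 264.5 m, observed ΔE = -373.0 m.
Subtracting the expected shift leaves a residual of 264.5 − (224.9) = 39.6 m north and -373.0 − (-403.9) = 30.9 m east.
Residual distance = √(39.6² + 30.9²) = 50.2 m.

50 m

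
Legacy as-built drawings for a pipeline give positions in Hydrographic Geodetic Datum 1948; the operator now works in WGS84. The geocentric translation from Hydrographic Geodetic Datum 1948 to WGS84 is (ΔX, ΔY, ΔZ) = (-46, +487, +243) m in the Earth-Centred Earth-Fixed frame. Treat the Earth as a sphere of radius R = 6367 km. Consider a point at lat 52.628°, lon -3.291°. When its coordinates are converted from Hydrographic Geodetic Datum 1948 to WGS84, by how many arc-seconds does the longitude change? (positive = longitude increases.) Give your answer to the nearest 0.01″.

sin φ = 0.794711, cos φ = 0.606988, sin λ = -0.057407, cos λ = 0.998351.
East component: ΔE = −sin λ·ΔX + cos λ·ΔY = −(-0.057407)(-46) + (0.998351)(487) = 483.56 m.
1° of latitude spans πR/180 = 111125 m; at latitude φ, 1° of longitude spans that × cos φ = 67451.6 m, so Δλ = 483.56 / 67451.6 × 3600 = 25.808″.

Δλ = 25.81″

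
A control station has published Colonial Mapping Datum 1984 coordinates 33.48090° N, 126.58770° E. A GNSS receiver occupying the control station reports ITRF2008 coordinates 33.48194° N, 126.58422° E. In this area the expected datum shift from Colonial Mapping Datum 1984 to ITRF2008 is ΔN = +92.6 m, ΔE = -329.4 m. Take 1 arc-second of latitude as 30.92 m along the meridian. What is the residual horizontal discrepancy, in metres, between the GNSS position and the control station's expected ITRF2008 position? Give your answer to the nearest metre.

Observed coordinate differences: Δφ = +0.00104°, Δλ = -0.00348°.
Converting to metres (1° lat = 111312 m, cos φ = 0.834070): observed ΔN = 115.8 m, observed ΔE = -323.1 m.
Subtracting the expected shift leaves a residual of 115.8 − (92.6) = 23.2 m north and -323.1 − (-329.4) = 6.3 m east.
Residual distance = √(23.2² + 6.3²) = 24.0 m.

24 m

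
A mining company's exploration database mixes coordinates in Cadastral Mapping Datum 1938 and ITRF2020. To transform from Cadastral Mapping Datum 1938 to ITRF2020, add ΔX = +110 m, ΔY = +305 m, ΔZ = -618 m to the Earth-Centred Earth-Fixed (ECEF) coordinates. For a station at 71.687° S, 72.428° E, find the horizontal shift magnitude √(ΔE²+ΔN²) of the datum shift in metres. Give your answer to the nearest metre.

114 m

The local east axis at (φ, λ) is (−sin λ, cos λ, 0), so ΔE = −sin(72.428°)·110 + cos(72.428°)·305 = -12.79 m.
The local north axis is (−sin φ cos λ, −sin φ sin λ, cos φ), giving ΔN = 31.528 + 276.042 − 194.180 = 113.39 m.
Horizontal magnitude = √(ΔE² + ΔN²) = √((-12.79)² + 113.39²) = 114.11 m.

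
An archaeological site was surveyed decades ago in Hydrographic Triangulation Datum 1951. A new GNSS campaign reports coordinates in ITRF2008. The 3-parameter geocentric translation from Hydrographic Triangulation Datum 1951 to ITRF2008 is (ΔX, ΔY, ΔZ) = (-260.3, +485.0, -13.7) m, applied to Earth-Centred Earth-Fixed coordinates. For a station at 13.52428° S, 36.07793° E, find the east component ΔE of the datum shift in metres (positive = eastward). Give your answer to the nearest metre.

ΔE = 545 m

At φ = -13.52428°, λ = 36.07793°: sin φ = -0.233857, cos φ = 0.972271, sin λ = 0.588885, cos λ = 0.808217.
ΔE = −sin λ·ΔX + cos λ·ΔY = −(0.588885)·(-260.3) + (0.808217)·(485.0) = 545.27 m.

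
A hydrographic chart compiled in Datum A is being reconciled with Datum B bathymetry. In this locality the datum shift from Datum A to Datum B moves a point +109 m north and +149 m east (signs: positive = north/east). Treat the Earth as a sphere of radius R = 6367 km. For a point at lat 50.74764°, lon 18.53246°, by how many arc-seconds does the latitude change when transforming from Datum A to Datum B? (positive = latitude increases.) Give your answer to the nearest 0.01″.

On a sphere of radius R, 1 rad of latitude = R, so Δφ = ΔN / R = 109.0 / 6367000 = 1.7120e-05 rad = 3.531″.

Δφ = 3.53″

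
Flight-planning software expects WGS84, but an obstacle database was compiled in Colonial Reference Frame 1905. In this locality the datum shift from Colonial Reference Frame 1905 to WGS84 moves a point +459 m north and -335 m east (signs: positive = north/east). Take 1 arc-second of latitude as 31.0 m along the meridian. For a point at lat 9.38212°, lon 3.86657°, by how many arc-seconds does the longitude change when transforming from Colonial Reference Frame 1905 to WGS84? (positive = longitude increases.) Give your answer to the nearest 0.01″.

Δλ = -10.95″

At latitude 9.38212°, cos φ = 0.986623.
1″ of longitude at this latitude = 31.00 × cos φ = 30.5853 m, so Δλ = -335.0 / 30.5853 = -10.953″.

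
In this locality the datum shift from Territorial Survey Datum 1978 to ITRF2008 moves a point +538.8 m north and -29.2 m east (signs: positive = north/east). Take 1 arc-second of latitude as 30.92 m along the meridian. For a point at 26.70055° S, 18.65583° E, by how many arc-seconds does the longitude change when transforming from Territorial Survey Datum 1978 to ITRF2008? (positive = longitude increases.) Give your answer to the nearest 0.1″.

At latitude -26.70055°, cos φ = 0.893367.
1″ of longitude at this latitude = 30.92 × cos φ = 27.6229 m, so Δλ = -29.2 / 27.6229 = -1.057″.

Δλ = -1.1″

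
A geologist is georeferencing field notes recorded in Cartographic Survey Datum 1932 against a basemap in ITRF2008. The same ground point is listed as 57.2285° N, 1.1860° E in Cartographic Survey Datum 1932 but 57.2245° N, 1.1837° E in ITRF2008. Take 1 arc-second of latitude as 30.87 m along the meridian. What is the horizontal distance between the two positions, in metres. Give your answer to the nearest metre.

466 m

Δφ = 57.2245° − 57.2285° = -0.0040°; Δλ = 1.1837° − 1.1860° = -0.0023°.
1° of latitude = 3600 × 30.87 = 111132 m.
ΔN = Δφ × 111132 = -444.5 m; ΔE = Δλ × 111132 × cos(57.2285°) = -0.0023 × 111132 × 0.541290 = -138.4 m.
Distance = √(ΔE² + ΔN²) = √((-138.4)² + (-444.5)²) = 465.6 m.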